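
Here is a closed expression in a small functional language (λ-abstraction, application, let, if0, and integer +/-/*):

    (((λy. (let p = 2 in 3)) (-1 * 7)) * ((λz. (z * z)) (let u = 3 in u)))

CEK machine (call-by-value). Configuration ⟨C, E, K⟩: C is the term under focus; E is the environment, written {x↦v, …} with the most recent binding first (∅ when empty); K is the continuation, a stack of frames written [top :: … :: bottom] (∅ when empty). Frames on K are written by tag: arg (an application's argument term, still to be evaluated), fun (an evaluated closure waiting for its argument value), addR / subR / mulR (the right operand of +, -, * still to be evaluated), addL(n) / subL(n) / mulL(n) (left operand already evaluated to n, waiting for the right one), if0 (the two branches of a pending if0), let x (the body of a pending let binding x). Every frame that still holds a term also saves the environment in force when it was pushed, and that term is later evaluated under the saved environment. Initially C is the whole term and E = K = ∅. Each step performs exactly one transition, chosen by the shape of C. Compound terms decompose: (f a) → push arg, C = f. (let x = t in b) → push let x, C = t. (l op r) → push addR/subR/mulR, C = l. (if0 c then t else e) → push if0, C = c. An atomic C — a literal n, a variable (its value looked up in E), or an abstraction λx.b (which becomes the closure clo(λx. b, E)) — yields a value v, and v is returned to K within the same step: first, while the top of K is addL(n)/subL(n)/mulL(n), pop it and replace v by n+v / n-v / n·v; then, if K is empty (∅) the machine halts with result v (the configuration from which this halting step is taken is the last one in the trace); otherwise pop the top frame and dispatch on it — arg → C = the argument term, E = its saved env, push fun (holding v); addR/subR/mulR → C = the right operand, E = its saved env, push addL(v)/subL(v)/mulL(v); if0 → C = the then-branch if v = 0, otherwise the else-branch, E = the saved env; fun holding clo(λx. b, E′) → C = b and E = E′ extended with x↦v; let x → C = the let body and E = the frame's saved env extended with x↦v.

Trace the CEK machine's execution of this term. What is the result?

Answer: 27

Execution trace:
step 0: <C=(((λy. (let p = 2 in 3)) (-1 * 7)) * ((λz. (z * z)) (let u = 3 in u))), E=∅, K=∅>
step 1: <C=((λy. (let p = 2 in 3)) (-1 * 7)), E=∅, K=[mulR]>
step 2: <C=(λy. (let p = 2 in 3)), E=∅, K=[arg :: mulR]>
step 3: <C=(-1 * 7), E=∅, K=[fun :: mulR]>
step 4: <C=-1, E=∅, K=[mulR :: fun :: mulR]>
step 5: <C=7, E=∅, K=[mulL(-1) :: fun :: mulR]>
step 6: <C=(let p = 2 in 3), E={y↦-7}, K=[mulR]>
step 7: <C=2, E={y↦-7}, K=[let p :: mulR]>
step 8: <C=3, E={p↦2, y↦-7}, K=[mulR]>
step 9: <C=((λz. (z * z)) (let u = 3 in u)), E=∅, K=[mulL(3)]>
step 10: <C=(λz. (z * z)), E=∅, K=[arg :: mulL(3)]>
step 11: <C=(let u = 3 in u), E=∅, K=[fun :: mulL(3)]>
step 12: <C=3, E=∅, K=[let u :: fun :: mulL(3)]>
step 13: <C=u, E={u↦3}, K=[fun :: mulL(3)]>
step 14: <C=(z * z), E={z↦3}, K=[mulL(3)]>
step 15: <C=z, E={z↦3}, K=[mulR :: mulL(3)]>
step 16: <C=z, E={z↦3}, K=[mulL(3) :: mulL(3)]>
→ final value 27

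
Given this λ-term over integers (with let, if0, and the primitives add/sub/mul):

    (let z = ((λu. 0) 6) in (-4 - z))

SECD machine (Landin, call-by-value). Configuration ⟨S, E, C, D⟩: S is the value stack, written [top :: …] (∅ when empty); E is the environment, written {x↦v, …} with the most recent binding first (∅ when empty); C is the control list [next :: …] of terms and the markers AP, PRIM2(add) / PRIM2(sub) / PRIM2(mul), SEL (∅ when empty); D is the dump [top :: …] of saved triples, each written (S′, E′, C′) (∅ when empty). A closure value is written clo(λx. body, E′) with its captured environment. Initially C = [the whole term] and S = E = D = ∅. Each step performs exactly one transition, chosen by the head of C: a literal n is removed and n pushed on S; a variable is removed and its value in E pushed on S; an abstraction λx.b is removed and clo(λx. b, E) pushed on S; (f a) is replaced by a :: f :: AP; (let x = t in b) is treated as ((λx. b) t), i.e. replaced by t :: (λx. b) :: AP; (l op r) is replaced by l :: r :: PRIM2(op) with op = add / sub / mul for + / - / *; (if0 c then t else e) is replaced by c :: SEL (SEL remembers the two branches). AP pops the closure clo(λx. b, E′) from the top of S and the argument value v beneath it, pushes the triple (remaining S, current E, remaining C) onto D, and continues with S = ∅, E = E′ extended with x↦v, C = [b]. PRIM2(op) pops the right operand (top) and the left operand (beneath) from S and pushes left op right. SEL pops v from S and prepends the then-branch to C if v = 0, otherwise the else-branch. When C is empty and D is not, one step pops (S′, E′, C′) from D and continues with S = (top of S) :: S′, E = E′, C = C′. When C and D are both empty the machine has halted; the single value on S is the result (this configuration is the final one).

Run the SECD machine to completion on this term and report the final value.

Answer: -4

Derivation:
[0] ⟨S=∅; E=∅; C=[(let z = ((λu. 0) 6) in (-4 - z))]; D=∅⟩
[1] ⟨S=∅; E=∅; C=[((λu. 0) 6) :: (λz. (-4 - z)) :: AP]; D=∅⟩
[2] ⟨S=∅; E=∅; C=[6 :: (λu. 0) :: AP :: (λz. (-4 - z)) :: AP]; D=∅⟩
[3] ⟨S=[6]; E=∅; C=[(λu. 0) :: AP :: (λz. (-4 - z)) :: AP]; D=∅⟩
[4] ⟨S=[clo(λu. 0, ∅) :: 6]; E=∅; C=[AP :: (λz. (-4 - z)) :: AP]; D=∅⟩
[5] ⟨S=∅; E={u↦6}; C=[0]; D=[(∅, ∅, [(λz. (-4 - z)) :: AP])]⟩
[6] ⟨S=[0]; E={u↦6}; C=∅; D=[(∅, ∅, [(λz. (-4 - z)) :: AP])]⟩
[7] ⟨S=[0]; E=∅; C=[(λz. (-4 - z)) :: AP]; D=∅⟩
[8] ⟨S=[clo(λz. (-4 - z), ∅) :: 0]; E=∅; C=[AP]; D=∅⟩
[9] ⟨S=∅; E={z↦0}; C=[(-4 - z)]; D=[(∅, ∅, ∅)]⟩
[10] ⟨S=∅; E={z↦0}; C=[-4 :: z :: PRIM2(sub)]; D=[(∅, ∅, ∅)]⟩
[11] ⟨S=[-4]; E={z↦0}; C=[z :: PRIM2(sub)]; D=[(∅, ∅, ∅)]⟩
[12] ⟨S=[0 :: -4]; E={z↦0}; C=[PRIM2(sub)]; D=[(∅, ∅, ∅)]⟩
[13] ⟨S=[-4]; E={z↦0}; C=∅; D=[(∅, ∅, ∅)]⟩
[14] ⟨S=[-4]; E=∅; C=∅; D=∅⟩
→ final value -4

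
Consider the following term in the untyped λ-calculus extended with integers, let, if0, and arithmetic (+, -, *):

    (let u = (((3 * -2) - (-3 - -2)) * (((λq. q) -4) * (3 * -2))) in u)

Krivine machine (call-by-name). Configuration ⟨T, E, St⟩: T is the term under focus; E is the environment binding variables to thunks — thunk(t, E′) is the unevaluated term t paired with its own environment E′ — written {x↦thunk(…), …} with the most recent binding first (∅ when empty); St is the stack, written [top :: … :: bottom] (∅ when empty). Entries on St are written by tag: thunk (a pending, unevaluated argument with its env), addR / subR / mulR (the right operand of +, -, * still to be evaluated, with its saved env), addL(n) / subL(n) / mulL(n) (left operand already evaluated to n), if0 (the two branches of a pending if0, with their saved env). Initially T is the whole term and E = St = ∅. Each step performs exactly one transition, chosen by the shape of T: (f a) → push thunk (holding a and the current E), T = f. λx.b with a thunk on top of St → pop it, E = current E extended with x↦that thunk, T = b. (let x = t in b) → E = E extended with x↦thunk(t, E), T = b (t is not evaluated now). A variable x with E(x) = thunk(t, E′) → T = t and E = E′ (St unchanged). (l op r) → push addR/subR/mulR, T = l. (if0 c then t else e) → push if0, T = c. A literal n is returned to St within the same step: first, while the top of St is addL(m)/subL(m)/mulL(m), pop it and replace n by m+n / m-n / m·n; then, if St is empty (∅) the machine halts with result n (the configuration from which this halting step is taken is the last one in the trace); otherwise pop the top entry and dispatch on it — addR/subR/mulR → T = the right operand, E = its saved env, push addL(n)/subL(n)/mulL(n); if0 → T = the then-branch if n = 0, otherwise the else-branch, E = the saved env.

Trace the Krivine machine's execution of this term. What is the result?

Answer: -120

Derivation:
[0] <T=(let u = (((3 * -2) - (-3 - -2)) * (((λq. q) -4) * (3 * -2))) in u), E=∅, St=∅>
[1] <T=u, E={u↦thunk((((3 * -2) - (-3 - -2)) * (((λq. q) -4) * (3 * -2))), ∅)}, St=∅>
[2] <T=(((3 * -2) - (-3 - -2)) * (((λq. q) -4) * (3 * -2))), E=∅, St=∅>
[3] <T=((3 * -2) - (-3 - -2)), E=∅, St=[mulR]>
[4] <T=(3 * -2), E=∅, St=[subR :: mulR]>
[5] <T=3, E=∅, St=[mulR :: subR :: mulR]>
[6] <T=-2, E=∅, St=[mulL(3) :: subR :: mulR]>
[7] <T=(-3 - -2), E=∅, St=[subL(-6) :: mulR]>
[8] <T=-3, E=∅, St=[subR :: subL(-6) :: mulR]>
[9] <T=-2, E=∅, St=[subL(-3) :: subL(-6) :: mulR]>
[10] <T=(((λq. q) -4) * (3 * -2)), E=∅, St=[mulL(-5)]>
[11] <T=((λq. q) -4), E=∅, St=[mulR :: mulL(-5)]>
[12] <T=(λq. q), E=∅, St=[thunk :: mulR :: mulL(-5)]>
[13] <T=q, E={q↦thunk(-4, ∅)}, St=[mulR :: mulL(-5)]>
[14] <T=-4, E=∅, St=[mulR :: mulL(-5)]>
[15] <T=(3 * -2), E=∅, St=[mulL(-4) :: mulL(-5)]>
[16] <T=3, E=∅, St=[mulR :: mulL(-4) :: mulL(-5)]>
[17] <T=-2, E=∅, St=[mulL(3) :: mulL(-4) :: mulL(-5)]>
→ final value -120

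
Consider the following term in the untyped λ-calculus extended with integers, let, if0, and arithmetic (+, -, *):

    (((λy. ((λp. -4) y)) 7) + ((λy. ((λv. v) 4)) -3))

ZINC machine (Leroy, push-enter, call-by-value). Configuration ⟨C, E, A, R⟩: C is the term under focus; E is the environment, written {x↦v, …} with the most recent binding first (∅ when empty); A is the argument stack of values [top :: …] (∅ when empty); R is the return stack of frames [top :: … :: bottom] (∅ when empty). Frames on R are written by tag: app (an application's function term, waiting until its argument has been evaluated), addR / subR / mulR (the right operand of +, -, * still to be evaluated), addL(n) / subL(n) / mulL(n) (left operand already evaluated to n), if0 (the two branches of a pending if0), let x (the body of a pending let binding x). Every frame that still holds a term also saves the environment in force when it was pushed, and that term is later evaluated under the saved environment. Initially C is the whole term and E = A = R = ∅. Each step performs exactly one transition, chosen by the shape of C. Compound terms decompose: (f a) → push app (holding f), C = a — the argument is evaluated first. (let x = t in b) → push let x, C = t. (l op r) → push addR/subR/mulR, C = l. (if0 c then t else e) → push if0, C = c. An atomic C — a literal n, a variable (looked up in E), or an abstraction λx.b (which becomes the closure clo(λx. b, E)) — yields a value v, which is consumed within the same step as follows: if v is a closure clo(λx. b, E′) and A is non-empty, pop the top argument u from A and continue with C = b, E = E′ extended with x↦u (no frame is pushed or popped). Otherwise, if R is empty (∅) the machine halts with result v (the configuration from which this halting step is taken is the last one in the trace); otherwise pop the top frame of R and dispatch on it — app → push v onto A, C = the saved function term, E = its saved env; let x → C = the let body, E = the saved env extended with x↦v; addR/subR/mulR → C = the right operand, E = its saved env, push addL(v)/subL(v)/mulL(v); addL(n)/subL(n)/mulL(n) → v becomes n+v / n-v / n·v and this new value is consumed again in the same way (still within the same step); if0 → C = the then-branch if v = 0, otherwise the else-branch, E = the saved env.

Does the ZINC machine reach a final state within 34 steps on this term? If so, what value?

Answer: 0

Derivation:
[0] <C=(((λy. ((λp. -4) y)) 7) + ((λy. ((λv. v) 4)) -3)), E=∅, A=∅, R=∅>
[1] <C=((λy. ((λp. -4) y)) 7), E=∅, A=∅, R=[addR]>
[2] <C=7, E=∅, A=∅, R=[app :: addR]>
[3] <C=(λy. ((λp. -4) y)), E=∅, A=[7], R=[addR]>
[4] <C=((λp. -4) y), E={y↦7}, A=∅, R=[addR]>
[5] <C=y, E={y↦7}, A=∅, R=[app :: addR]>
[6] <C=(λp. -4), E={y↦7}, A=[7], R=[addR]>
[7] <C=-4, E={p↦7, y↦7}, A=∅, R=[addR]>
[8] <C=((λy. ((λv. v) 4)) -3), E=∅, A=∅, R=[addL(-4)]>
[9] <C=-3, E=∅, A=∅, R=[app :: addL(-4)]>
[10] <C=(λy. ((λv. v) 4)), E=∅, A=[-3], R=[addL(-4)]>
[11] <C=((λv. v) 4), E={y↦-3}, A=∅, R=[addL(-4)]>
[12] <C=4, E={y↦-3}, A=∅, R=[app :: addL(-4)]>
[13] <C=(λv. v), E={y↦-3}, A=[4], R=[addL(-4)]>
[14] <C=v, E={v↦4, y↦-3}, A=∅, R=[addL(-4)]>
→ final value 0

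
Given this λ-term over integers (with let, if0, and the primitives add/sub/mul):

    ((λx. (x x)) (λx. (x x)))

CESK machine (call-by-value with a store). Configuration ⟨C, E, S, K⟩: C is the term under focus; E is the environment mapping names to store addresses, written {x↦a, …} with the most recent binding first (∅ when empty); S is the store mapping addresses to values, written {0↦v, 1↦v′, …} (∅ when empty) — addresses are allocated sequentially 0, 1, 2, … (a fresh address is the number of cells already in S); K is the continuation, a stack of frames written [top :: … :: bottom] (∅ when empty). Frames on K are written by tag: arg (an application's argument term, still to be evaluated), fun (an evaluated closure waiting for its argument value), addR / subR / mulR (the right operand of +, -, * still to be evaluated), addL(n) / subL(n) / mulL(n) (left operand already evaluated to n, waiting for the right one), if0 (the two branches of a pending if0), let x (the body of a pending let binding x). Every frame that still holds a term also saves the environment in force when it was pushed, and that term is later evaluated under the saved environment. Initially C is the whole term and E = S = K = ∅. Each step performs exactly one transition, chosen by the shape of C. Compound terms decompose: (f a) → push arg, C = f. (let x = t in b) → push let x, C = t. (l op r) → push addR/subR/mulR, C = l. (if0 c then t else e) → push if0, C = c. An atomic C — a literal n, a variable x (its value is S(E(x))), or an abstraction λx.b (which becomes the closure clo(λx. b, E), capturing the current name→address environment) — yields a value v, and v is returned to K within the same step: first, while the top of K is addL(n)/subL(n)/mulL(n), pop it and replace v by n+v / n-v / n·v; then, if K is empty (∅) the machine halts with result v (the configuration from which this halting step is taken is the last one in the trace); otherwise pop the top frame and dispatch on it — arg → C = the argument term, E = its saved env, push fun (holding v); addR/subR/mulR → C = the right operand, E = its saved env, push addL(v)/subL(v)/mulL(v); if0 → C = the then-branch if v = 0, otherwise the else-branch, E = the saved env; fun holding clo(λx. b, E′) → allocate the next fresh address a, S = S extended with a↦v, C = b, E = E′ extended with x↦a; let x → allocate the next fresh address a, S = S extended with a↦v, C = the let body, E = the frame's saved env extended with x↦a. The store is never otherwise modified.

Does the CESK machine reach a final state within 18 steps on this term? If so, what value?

0. [C=((λx. (x x)) (λx. (x x))) | E=∅ | S=∅ | K=∅]
1. [C=(λx. (x x)) | E=∅ | S=∅ | K=[arg]]
2. [C=(λx. (x x)) | E=∅ | S=∅ | K=[fun]]
3. [C=(x x) | E={x↦0} | S={0↦clo(λx. (x x), ∅)} | K=∅]
4. [C=x | E={x↦0} | S={0↦clo(λx. (x x), ∅)} | K=[arg]]
5. [C=x | E={x↦0} | S={0↦clo(λx. (x x), ∅)} | K=[fun]]
6. [C=(x x) | E={x↦1} | S={0↦clo(λx. (x x), ∅), 1↦clo(λx. (x x), ∅)} | K=∅]
7. [C=x | E={x↦1} | S={0↦clo(λx. (x x), ∅), 1↦clo(λx. (x x), ∅)} | K=[arg]]
8. [C=x | E={x↦1} | S={0↦clo(λx. (x x), ∅), 1↦clo(λx. (x x), ∅)} | K=[fun]]
9. [C=(x x) | E={x↦2} | S={0↦clo(λx. (x x), ∅), 1↦clo(λx. (x x), ∅), 2↦clo(λx. (x x), ∅)} | K=∅]
10. [C=x | E={x↦2} | S={0↦clo(λx. (x x), ∅), 1↦clo(λx. (x x), ∅), 2↦clo(λx. (x x), ∅)} | K=[arg]]
11. [C=x | E={x↦2} | S={0↦clo(λx. (x x), ∅), 1↦clo(λx. (x x), ∅), 2↦clo(λx. (x x), ∅)} | K=[fun]]
12. [C=(x x) | E={x↦3} | S={0↦clo(λx. (x x), ∅), 1↦clo(λx. (x x), ∅), 2↦clo(λx. (x x), ∅), 3↦clo(λx. (x x), ∅)} | K=∅]
13. [C=x | E={x↦3} | S={0↦clo(λx. (x x), ∅), 1↦clo(λx. (x x), ∅), 2↦clo(λx. (x x), ∅), 3↦clo(λx. (x x), ∅)} | K=[arg]]
14. [C=x | E={x↦3} | S={0↦clo(λx. (x x), ∅), 1↦clo(λx. (x x), ∅), 2↦clo(λx. (x x), ∅), 3↦clo(λx. (x x), ∅)} | K=[fun]]
15. [C=(x x) | E={x↦4} | S={0↦clo(λx. (x x), ∅), 1↦clo(λx. (x x), ∅), 2↦clo(λx. (x x), ∅), 3↦clo(λx. (x x), ∅), 4↦clo(λx. (x x), ∅)} | K=∅]
16. [C=x | E={x↦4} | S={0↦clo(λx. (x x), ∅), 1↦clo(λx. (x x), ∅), 2↦clo(λx. (x x), ∅), 3↦clo(λx. (x x), ∅), 4↦clo(λx. (x x), ∅)} | K=[arg]]
17. [C=x | E={x↦4} | S={0↦clo(λx. (x x), ∅), 1↦clo(λx. (x x), ∅), 2↦clo(λx. (x x), ∅), 3↦clo(λx. (x x), ∅), 4↦clo(λx. (x x), ∅)} | K=[fun]]
18. [C=(x x) | E={x↦5} | S={0↦clo(λx. (x x), ∅), 1↦clo(λx. (x x), ∅), 2↦clo(λx. (x x), ∅), 3↦clo(λx. (x x), ∅), 4↦clo(λx. (x x), ∅), 5↦clo(λx. (x x), ∅)} | K=∅]
→ 18 transitions taken and the configuration is still not final: no result within 18 steps

Answer: DIVERGES (no final state within 18 steps)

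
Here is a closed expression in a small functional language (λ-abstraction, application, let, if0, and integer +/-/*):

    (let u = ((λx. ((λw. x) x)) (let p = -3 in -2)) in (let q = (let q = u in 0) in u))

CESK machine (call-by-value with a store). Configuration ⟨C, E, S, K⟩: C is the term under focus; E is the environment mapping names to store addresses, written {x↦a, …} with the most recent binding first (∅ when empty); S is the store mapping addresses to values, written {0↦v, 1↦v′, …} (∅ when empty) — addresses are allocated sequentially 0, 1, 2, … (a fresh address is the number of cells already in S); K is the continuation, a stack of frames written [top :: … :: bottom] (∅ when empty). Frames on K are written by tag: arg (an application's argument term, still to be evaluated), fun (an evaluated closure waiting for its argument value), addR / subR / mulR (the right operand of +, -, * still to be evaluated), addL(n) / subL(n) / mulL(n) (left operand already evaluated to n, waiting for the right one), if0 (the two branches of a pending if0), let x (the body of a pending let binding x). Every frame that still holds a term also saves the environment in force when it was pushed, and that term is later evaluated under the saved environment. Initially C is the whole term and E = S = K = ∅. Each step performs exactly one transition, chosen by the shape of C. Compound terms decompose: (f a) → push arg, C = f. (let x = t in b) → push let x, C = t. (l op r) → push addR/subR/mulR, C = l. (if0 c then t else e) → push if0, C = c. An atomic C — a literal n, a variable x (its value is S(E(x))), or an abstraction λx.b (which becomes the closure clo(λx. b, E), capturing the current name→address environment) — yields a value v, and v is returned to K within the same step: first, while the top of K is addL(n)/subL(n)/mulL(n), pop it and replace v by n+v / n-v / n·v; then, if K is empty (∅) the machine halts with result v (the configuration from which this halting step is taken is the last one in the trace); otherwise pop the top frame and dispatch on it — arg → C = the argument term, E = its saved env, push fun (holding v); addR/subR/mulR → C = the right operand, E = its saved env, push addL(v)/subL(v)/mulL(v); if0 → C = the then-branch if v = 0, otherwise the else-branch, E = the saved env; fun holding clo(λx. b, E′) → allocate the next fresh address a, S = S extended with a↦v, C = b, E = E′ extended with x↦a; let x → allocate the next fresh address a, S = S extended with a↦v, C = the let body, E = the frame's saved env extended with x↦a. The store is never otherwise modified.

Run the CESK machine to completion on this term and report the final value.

step 0: ⟨C=(let u = ((λx. ((λw. x) x)) (let p = -3 in -2)) in (let q = (let q = u in 0) in u)); E=∅; S=∅; K=∅⟩
step 1: ⟨C=((λx. ((λw. x) x)) (let p = -3 in -2)); E=∅; S=∅; K=[let u]⟩
step 2: ⟨C=(λx. ((λw. x) x)); E=∅; S=∅; K=[arg :: let u]⟩
step 3: ⟨C=(let p = -3 in -2); E=∅; S=∅; K=[fun :: let u]⟩
step 4: ⟨C=-3; E=∅; S=∅; K=[let p :: fun :: let u]⟩
step 5: ⟨C=-2; E={p↦0}; S={0↦-3}; K=[fun :: let u]⟩
step 6: ⟨C=((λw. x) x); E={x↦1}; S={0↦-3, 1↦-2}; K=[let u]⟩
step 7: ⟨C=(λw. x); E={x↦1}; S={0↦-3, 1↦-2}; K=[arg :: let u]⟩
step 8: ⟨C=x; E={x↦1}; S={0↦-3, 1↦-2}; K=[fun :: let u]⟩
step 9: ⟨C=x; E={w↦2, x↦1}; S={0↦-3, 1↦-2, 2↦-2}; K=[let u]⟩
step 10: ⟨C=(let q = (let q = u in 0) in u); E={u↦3}; S={0↦-3, 1↦-2, 2↦-2, 3↦-2}; K=∅⟩
step 11: ⟨C=(let q = u in 0); E={u↦3}; S={0↦-3, 1↦-2, 2↦-2, 3↦-2}; K=[let q]⟩
step 12: ⟨C=u; E={u↦3}; S={0↦-3, 1↦-2, 2↦-2, 3↦-2}; K=[let q :: let q]⟩
step 13: ⟨C=0; E={q↦4, u↦3}; S={0↦-3, 1↦-2, 2↦-2, 3↦-2, 4↦-2}; K=[let q]⟩
step 14: ⟨C=u; E={q↦5, u↦3}; S={0↦-3, 1↦-2, 2↦-2, 3↦-2, 4↦-2, 5↦0}; K=∅⟩
→ final value -2

Answer: -2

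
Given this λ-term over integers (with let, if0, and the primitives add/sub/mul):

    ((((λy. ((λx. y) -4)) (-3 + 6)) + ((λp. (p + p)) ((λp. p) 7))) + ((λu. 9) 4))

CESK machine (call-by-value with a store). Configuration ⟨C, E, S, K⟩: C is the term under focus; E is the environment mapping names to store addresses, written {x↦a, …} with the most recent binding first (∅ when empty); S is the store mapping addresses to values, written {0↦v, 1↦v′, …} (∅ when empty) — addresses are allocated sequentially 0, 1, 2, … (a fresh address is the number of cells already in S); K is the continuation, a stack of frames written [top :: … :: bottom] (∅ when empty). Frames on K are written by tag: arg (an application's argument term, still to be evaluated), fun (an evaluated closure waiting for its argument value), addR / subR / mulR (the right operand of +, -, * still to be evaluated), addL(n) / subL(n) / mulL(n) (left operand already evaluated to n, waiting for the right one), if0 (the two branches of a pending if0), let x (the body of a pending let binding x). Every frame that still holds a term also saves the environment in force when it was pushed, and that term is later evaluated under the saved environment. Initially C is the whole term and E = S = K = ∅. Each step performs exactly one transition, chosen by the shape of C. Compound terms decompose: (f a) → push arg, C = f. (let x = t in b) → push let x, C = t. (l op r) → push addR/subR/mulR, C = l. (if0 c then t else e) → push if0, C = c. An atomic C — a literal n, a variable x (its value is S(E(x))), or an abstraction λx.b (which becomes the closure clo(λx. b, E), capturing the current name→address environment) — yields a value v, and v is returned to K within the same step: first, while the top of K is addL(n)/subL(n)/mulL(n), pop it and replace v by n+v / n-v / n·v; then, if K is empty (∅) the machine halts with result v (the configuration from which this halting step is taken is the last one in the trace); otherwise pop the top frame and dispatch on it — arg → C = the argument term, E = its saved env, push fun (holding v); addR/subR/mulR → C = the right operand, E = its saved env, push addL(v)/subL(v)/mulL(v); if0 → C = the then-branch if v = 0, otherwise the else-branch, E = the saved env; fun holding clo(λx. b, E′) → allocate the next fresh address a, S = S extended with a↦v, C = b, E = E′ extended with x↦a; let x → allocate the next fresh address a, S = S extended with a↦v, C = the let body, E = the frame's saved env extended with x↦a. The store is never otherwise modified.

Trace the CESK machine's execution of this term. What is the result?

Answer: 26

Machine steps:
step 0: [C=((((λy. ((λx. y) -4)) (-3 + 6)) + ((λp. (p + p)) ((λp. p) 7))) + ((λu. 9) 4)) | E=∅ | S=∅ | K=∅]
step 1: [C=(((λy. ((λx. y) -4)) (-3 + 6)) + ((λp. (p + p)) ((λp. p) 7))) | E=∅ | S=∅ | K=[addR]]
step 2: [C=((λy. ((λx. y) -4)) (-3 + 6)) | E=∅ | S=∅ | K=[addR :: addR]]
step 3: [C=(λy. ((λx. y) -4)) | E=∅ | S=∅ | K=[arg :: addR :: addR]]
step 4: [C=(-3 + 6) | E=∅ | S=∅ | K=[fun :: addR :: addR]]
step 5: [C=-3 | E=∅ | S=∅ | K=[addR :: fun :: addR :: addR]]
step 6: [C=6 | E=∅ | S=∅ | K=[addL(-3) :: fun :: addR :: addR]]
step 7: [C=((λx. y) -4) | E={y↦0} | S={0↦3} | K=[addR :: addR]]
step 8: [C=(λx. y) | E={y↦0} | S={0↦3} | K=[arg :: addR :: addR]]
step 9: [C=-4 | E={y↦0} | S={0↦3} | K=[fun :: addR :: addR]]
step 10: [C=y | E={x↦1, y↦0} | S={0↦3, 1↦-4} | K=[addR :: addR]]
step 11: [C=((λp. (p + p)) ((λp. p) 7)) | E=∅ | S={0↦3, 1↦-4} | K=[addL(3) :: addR]]
step 12: [C=(λp. (p + p)) | E=∅ | S={0↦3, 1↦-4} | K=[arg :: addL(3) :: addR]]
step 13: [C=((λp. p) 7) | E=∅ | S={0↦3, 1↦-4} | K=[fun :: addL(3) :: addR]]
step 14: [C=(λp. p) | E=∅ | S={0↦3, 1↦-4} | K=[arg :: fun :: addL(3) :: addR]]
step 15: [C=7 | E=∅ | S={0↦3, 1↦-4} | K=[fun :: fun :: addL(3) :: addR]]
step 16: [C=p | E={p↦2} | S={0↦3, 1↦-4, 2↦7} | K=[fun :: addL(3) :: addR]]
step 17: [C=(p + p) | E={p↦3} | S={0↦3, 1↦-4, 2↦7, 3↦7} | K=[addL(3) :: addR]]
step 18: [C=p | E={p↦3} | S={0↦3, 1↦-4, 2↦7, 3↦7} | K=[addR :: addL(3) :: addR]]
step 19: [C=p | E={p↦3} | S={0↦3, 1↦-4, 2↦7, 3↦7} | K=[addL(7) :: addL(3) :: addR]]
step 20: [C=((λu. 9) 4) | E=∅ | S={0↦3, 1↦-4, 2↦7, 3↦7} | K=[addL(17)]]
step 21: [C=(λu. 9) | E=∅ | S={0↦3, 1↦-4, 2↦7, 3↦7} | K=[arg :: addL(17)]]
step 22: [C=4 | E=∅ | S={0↦3, 1↦-4, 2↦7, 3↦7} | K=[fun :: addL(17)]]
step 23: [C=9 | E={u↦4} | S={0↦3, 1↦-4, 2↦7, 3↦7, 4↦4} | K=[addL(17)]]
→ final value 26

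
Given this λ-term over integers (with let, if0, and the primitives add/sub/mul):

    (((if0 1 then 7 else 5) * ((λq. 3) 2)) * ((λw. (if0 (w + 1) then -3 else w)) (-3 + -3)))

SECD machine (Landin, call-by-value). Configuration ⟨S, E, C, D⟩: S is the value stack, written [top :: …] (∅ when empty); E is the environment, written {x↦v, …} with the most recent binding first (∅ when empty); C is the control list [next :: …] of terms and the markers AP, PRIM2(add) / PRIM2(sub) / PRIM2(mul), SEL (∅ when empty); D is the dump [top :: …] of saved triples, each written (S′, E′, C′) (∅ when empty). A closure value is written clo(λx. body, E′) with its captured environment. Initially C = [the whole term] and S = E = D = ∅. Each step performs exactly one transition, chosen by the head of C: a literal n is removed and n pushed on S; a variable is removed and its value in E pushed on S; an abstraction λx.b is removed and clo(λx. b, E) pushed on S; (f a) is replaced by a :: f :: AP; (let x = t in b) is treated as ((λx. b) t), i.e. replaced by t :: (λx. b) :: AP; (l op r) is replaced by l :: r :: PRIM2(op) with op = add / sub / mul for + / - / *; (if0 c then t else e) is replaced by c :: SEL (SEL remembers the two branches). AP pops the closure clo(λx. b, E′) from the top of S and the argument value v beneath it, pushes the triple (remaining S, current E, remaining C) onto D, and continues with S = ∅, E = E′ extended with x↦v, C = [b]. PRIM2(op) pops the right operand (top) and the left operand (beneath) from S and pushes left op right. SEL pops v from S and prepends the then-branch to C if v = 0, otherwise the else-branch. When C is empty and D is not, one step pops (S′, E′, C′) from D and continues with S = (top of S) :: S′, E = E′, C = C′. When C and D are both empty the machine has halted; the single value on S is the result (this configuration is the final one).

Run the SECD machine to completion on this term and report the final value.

Answer: -90

Derivation:
t=0: [S=∅ | E=∅ | C=[(((if0 1 then 7 else 5) * ((λq. 3) 2)) * ((λw. (if0 (w + 1) then -3 else w)) (-3 + -3)))] | D=∅]
t=1: [S=∅ | E=∅ | C=[((if0 1 then 7 else 5) * ((λq. 3) 2)) :: ((λw. (if0 (w + 1) then -3 else w)) (-3 + -3)) :: PRIM2(mul)] | D=∅]
t=2: [S=∅ | E=∅ | C=[(if0 1 then 7 else 5) :: ((λq. 3) 2) :: PRIM2(mul) :: ((λw. (if0 (w + 1) then -3 else w)) (-3 + -3)) :: PRIM2(mul)] | D=∅]
t=3: [S=∅ | E=∅ | C=[1 :: SEL :: ((λq. 3) 2) :: PRIM2(mul) :: ((λw. (if0 (w + 1) then -3 else w)) (-3 + -3)) :: PRIM2(mul)] | D=∅]
t=4: [S=[1] | E=∅ | C=[SEL :: ((λq. 3) 2) :: PRIM2(mul) :: ((λw. (if0 (w + 1) then -3 else w)) (-3 + -3)) :: PRIM2(mul)] | D=∅]
t=5: [S=∅ | E=∅ | C=[5 :: ((λq. 3) 2) :: PRIM2(mul) :: ((λw. (if0 (w + 1) then -3 else w)) (-3 + -3)) :: PRIM2(mul)] | D=∅]
t=6: [S=[5] | E=∅ | C=[((λq. 3) 2) :: PRIM2(mul) :: ((λw. (if0 (w + 1) then -3 else w)) (-3 + -3)) :: PRIM2(mul)] | D=∅]
t=7: [S=[5] | E=∅ | C=[2 :: (λq. 3) :: AP :: PRIM2(mul) :: ((λw. (if0 (w + 1) then -3 else w)) (-3 + -3)) :: PRIM2(mul)] | D=∅]
t=8: [S=[2 :: 5] | E=∅ | C=[(λq. 3) :: AP :: PRIM2(mul) :: ((λw. (if0 (w + 1) then -3 else w)) (-3 + -3)) :: PRIM2(mul)] | D=∅]
t=9: [S=[clo(λq. 3, ∅) :: 2 :: 5] | E=∅ | C=[AP :: PRIM2(mul) :: ((λw. (if0 (w + 1) then -3 else w)) (-3 + -3)) :: PRIM2(mul)] | D=∅]
t=10: [S=∅ | E={q↦2} | C=[3] | D=[([5], ∅, [PRIM2(mul) :: ((λw. (if0 (w + 1) then -3 else w)) (-3 + -3)) :: PRIM2(mul)])]]
t=11: [S=[3] | E={q↦2} | C=∅ | D=[([5], ∅, [PRIM2(mul) :: ((λw. (if0 (w + 1) then -3 else w)) (-3 + -3)) :: PRIM2(mul)])]]
t=12: [S=[3 :: 5] | E=∅ | C=[PRIM2(mul) :: ((λw. (if0 (w + 1) then -3 else w)) (-3 + -3)) :: PRIM2(mul)] | D=∅]
t=13: [S=[15] | E=∅ | C=[((λw. (if0 (w + 1) then -3 else w)) (-3 + -3)) :: PRIM2(mul)] | D=∅]
t=14: [S=[15] | E=∅ | C=[(-3 + -3) :: (λw. (if0 (w + 1) then -3 else w)) :: AP :: PRIM2(mul)] | D=∅]
t=15: [S=[15] | E=∅ | C=[-3 :: -3 :: PRIM2(add) :: (λw. (if0 (w + 1) then -3 else w)) :: AP :: PRIM2(mul)] | D=∅]
t=16: [S=[-3 :: 15] | E=∅ | C=[-3 :: PRIM2(add) :: (λw. (if0 (w + 1) then -3 else w)) :: AP :: PRIM2(mul)] | D=∅]
t=17: [S=[-3 :: -3 :: 15] | E=∅ | C=[PRIM2(add) :: (λw. (if0 (w + 1) then -3 else w)) :: AP :: PRIM2(mul)] | D=∅]
t=18: [S=[-6 :: 15] | E=∅ | C=[(λw. (if0 (w + 1) then -3 else w)) :: AP :: PRIM2(mul)] | D=∅]
t=19: [S=[clo(λw. (if0 (w + 1) then -3 else w), ∅) :: -6 :: 15] | E=∅ | C=[AP :: PRIM2(mul)] | D=∅]
t=20: [S=∅ | E={w↦-6} | C=[(if0 (w + 1) then -3 else w)] | D=[([15], ∅, [PRIM2(mul)])]]
t=21: [S=∅ | E={w↦-6} | C=[(w + 1) :: SEL] | D=[([15], ∅, [PRIM2(mul)])]]
t=22: [S=∅ | E={w↦-6} | C=[w :: 1 :: PRIM2(add) :: SEL] | D=[([15], ∅, [PRIM2(mul)])]]
t=23: [S=[-6] | E={w↦-6} | C=[1 :: PRIM2(add) :: SEL] | D=[([15], ∅, [PRIM2(mul)])]]
t=24: [S=[1 :: -6] | E={w↦-6} | C=[PRIM2(add) :: SEL] | D=[([15], ∅, [PRIM2(mul)])]]
t=25: [S=[-5] | E={w↦-6} | C=[SEL] | D=[([15], ∅, [PRIM2(mul)])]]
t=26: [S=∅ | E={w↦-6} | C=[w] | D=[([15], ∅, [PRIM2(mul)])]]
t=27: [S=[-6] | E={w↦-6} | C=∅ | D=[([15], ∅, [PRIM2(mul)])]]
t=28: [S=[-6 :: 15] | E=∅ | C=[PRIM2(mul)] | D=∅]
t=29: [S=[-90] | E=∅ | C=∅ | D=∅]
→ final value -90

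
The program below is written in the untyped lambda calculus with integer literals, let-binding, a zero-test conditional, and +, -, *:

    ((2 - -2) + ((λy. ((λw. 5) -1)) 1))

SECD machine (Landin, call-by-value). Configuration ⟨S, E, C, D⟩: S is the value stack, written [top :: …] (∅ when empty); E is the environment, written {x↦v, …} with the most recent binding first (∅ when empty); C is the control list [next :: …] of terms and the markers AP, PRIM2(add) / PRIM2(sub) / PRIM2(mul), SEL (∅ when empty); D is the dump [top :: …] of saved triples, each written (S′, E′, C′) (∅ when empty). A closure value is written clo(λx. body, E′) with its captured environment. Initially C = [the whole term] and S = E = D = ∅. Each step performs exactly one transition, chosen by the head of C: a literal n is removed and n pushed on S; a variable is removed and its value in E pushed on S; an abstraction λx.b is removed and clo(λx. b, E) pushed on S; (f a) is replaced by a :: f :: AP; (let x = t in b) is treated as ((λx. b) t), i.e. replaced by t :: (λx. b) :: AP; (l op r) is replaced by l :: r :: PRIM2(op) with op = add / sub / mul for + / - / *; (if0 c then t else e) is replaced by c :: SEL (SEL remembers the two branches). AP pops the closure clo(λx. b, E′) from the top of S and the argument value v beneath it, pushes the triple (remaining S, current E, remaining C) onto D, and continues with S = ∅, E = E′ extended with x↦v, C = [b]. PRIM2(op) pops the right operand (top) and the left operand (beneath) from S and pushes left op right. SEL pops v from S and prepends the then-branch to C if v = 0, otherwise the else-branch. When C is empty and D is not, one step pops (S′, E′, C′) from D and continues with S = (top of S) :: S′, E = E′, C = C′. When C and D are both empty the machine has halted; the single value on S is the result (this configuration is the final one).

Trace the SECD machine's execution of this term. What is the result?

Answer: 9

Derivation:
t=0: <S=∅, E=∅, C=[((2 - -2) + ((λy. ((λw. 5) -1)) 1))], D=∅>
t=1: <S=∅, E=∅, C=[(2 - -2) :: ((λy. ((λw. 5) -1)) 1) :: PRIM2(add)], D=∅>
t=2: <S=∅, E=∅, C=[2 :: -2 :: PRIM2(sub) :: ((λy. ((λw. 5) -1)) 1) :: PRIM2(add)], D=∅>
t=3: <S=[2], E=∅, C=[-2 :: PRIM2(sub) :: ((λy. ((λw. 5) -1)) 1) :: PRIM2(add)], D=∅>
t=4: <S=[-2 :: 2], E=∅, C=[PRIM2(sub) :: ((λy. ((λw. 5) -1)) 1) :: PRIM2(add)], D=∅>
t=5: <S=[4], E=∅, C=[((λy. ((λw. 5) -1)) 1) :: PRIM2(add)], D=∅>
t=6: <S=[4], E=∅, C=[1 :: (λy. ((λw. 5) -1)) :: AP :: PRIM2(add)], D=∅>
t=7: <S=[1 :: 4], E=∅, C=[(λy. ((λw. 5) -1)) :: AP :: PRIM2(add)], D=∅>
t=8: <S=[clo(λy. ((λw. 5) -1), ∅) :: 1 :: 4], E=∅, C=[AP :: PRIM2(add)], D=∅>
t=9: <S=∅, E={y↦1}, C=[((λw. 5) -1)], D=[([4], ∅, [PRIM2(add)])]>
t=10: <S=∅, E={y↦1}, C=[-1 :: (λw. 5) :: AP], D=[([4], ∅, [PRIM2(add)])]>
t=11: <S=[-1], E={y↦1}, C=[(λw. 5) :: AP], D=[([4], ∅, [PRIM2(add)])]>
t=12: <S=[clo(λw. 5, {y↦1}) :: -1], E={y↦1}, C=[AP], D=[([4], ∅, [PRIM2(add)])]>
t=13: <S=∅, E={w↦-1, y↦1}, C=[5], D=[(∅, {y↦1}, ∅) :: ([4], ∅, [PRIM2(add)])]>
t=14: <S=[5], E={w↦-1, y↦1}, C=∅, D=[(∅, {y↦1}, ∅) :: ([4], ∅, [PRIM2(add)])]>
t=15: <S=[5], E={y↦1}, C=∅, D=[([4], ∅, [PRIM2(add)])]>
t=16: <S=[5 :: 4], E=∅, C=[PRIM2(add)], D=∅>
t=17: <S=[9], E=∅, C=∅, D=∅>
→ final value 9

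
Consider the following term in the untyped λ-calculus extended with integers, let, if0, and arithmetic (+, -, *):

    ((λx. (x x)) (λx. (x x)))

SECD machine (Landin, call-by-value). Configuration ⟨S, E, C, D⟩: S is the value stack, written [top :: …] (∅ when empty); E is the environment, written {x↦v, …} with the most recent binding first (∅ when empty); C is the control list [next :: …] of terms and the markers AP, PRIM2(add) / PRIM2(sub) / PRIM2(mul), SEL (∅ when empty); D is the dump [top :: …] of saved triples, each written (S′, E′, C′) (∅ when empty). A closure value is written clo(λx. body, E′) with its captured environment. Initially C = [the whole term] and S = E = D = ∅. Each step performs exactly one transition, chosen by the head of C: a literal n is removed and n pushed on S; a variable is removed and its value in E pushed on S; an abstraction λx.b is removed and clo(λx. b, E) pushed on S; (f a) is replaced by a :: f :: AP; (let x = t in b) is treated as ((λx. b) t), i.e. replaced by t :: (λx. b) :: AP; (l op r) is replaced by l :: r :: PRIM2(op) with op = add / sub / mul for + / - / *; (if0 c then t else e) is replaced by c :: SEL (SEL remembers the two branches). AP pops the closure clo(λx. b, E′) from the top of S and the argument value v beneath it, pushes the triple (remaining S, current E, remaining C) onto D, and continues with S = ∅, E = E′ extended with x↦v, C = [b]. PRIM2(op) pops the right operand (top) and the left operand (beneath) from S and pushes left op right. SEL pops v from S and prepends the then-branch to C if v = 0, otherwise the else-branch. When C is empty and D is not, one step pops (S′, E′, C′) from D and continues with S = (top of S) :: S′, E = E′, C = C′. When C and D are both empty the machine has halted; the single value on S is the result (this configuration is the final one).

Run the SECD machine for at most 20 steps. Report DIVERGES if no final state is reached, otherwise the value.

t=0: ⟨S=∅; E=∅; C=[((λx. (x x)) (λx. (x x)))]; D=∅⟩
t=1: ⟨S=∅; E=∅; C=[(λx. (x x)) :: (λx. (x x)) :: AP]; D=∅⟩
t=2: ⟨S=[clo(λx. (x x), ∅)]; E=∅; C=[(λx. (x x)) :: AP]; D=∅⟩
t=3: ⟨S=[clo(λx. (x x), ∅) :: clo(λx. (x x), ∅)]; E=∅; C=[AP]; D=∅⟩
t=4: ⟨S=∅; E={x↦clo(λx. (x x), ∅)}; C=[(x x)]; D=[(∅, ∅, ∅)]⟩
t=5: ⟨S=∅; E={x↦clo(λx. (x x), ∅)}; C=[x :: x :: AP]; D=[(∅, ∅, ∅)]⟩
t=6: ⟨S=[clo(λx. (x x), ∅)]; E={x↦clo(λx. (x x), ∅)}; C=[x :: AP]; D=[(∅, ∅, ∅)]⟩
t=7: ⟨S=[clo(λx. (x x), ∅) :: clo(λx. (x x), ∅)]; E={x↦clo(λx. (x x), ∅)}; C=[AP]; D=[(∅, ∅, ∅)]⟩
t=8: ⟨S=∅; E={x↦clo(λx. (x x), ∅)}; C=[(x x)]; D=[(∅, {x↦clo(λx. (x x), ∅)}, ∅) :: (∅, ∅, ∅)]⟩
t=9: ⟨S=∅; E={x↦clo(λx. (x x), ∅)}; C=[x :: x :: AP]; D=[(∅, {x↦clo(λx. (x x), ∅)}, ∅) :: (∅, ∅, ∅)]⟩
t=10: ⟨S=[clo(λx. (x x), ∅)]; E={x↦clo(λx. (x x), ∅)}; C=[x :: AP]; D=[(∅, {x↦clo(λx. (x x), ∅)}, ∅) :: (∅, ∅, ∅)]⟩
t=11: ⟨S=[clo(λx. (x x), ∅) :: clo(λx. (x x), ∅)]; E={x↦clo(λx. (x x), ∅)}; C=[AP]; D=[(∅, {x↦clo(λx. (x x), ∅)}, ∅) :: (∅, ∅, ∅)]⟩
t=12: ⟨S=∅; E={x↦clo(λx. (x x), ∅)}; C=[(x x)]; D=[(∅, {x↦clo(λx. (x x), ∅)}, ∅) :: (∅, {x↦clo(λx. (x x), ∅)}, ∅) :: (∅, ∅, ∅)]⟩
t=13: ⟨S=∅; E={x↦clo(λx. (x x), ∅)}; C=[x :: x :: AP]; D=[(∅, {x↦clo(λx. (x x), ∅)}, ∅) :: (∅, {x↦clo(λx. (x x), ∅)}, ∅) :: (∅, ∅, ∅)]⟩
t=14: ⟨S=[clo(λx. (x x), ∅)]; E={x↦clo(λx. (x x), ∅)}; C=[x :: AP]; D=[(∅, {x↦clo(λx. (x x), ∅)}, ∅) :: (∅, {x↦clo(λx. (x x), ∅)}, ∅) :: (∅, ∅, ∅)]⟩
t=15: ⟨S=[clo(λx. (x x), ∅) :: clo(λx. (x x), ∅)]; E={x↦clo(λx. (x x), ∅)}; C=[AP]; D=[(∅, {x↦clo(λx. (x x), ∅)}, ∅) :: (∅, {x↦clo(λx. (x x), ∅)}, ∅) :: (∅, ∅, ∅)]⟩
t=16: ⟨S=∅; E={x↦clo(λx. (x x), ∅)}; C=[(x x)]; D=[(∅, {x↦clo(λx. (x x), ∅)}, ∅) :: (∅, {x↦clo(λx. (x x), ∅)}, ∅) :: (∅, {x↦clo(λx. (x x), ∅)}, ∅) :: (∅, ∅, ∅)]⟩
t=17: ⟨S=∅; E={x↦clo(λx. (x x), ∅)}; C=[x :: x :: AP]; D=[(∅, {x↦clo(λx. (x x), ∅)}, ∅) :: (∅, {x↦clo(λx. (x x), ∅)}, ∅) :: (∅, {x↦clo(λx. (x x), ∅)}, ∅) :: (∅, ∅, ∅)]⟩
t=18: ⟨S=[clo(λx. (x x), ∅)]; E={x↦clo(λx. (x x), ∅)}; C=[x :: AP]; D=[(∅, {x↦clo(λx. (x x), ∅)}, ∅) :: (∅, {x↦clo(λx. (x x), ∅)}, ∅) :: (∅, {x↦clo(λx. (x x), ∅)}, ∅) :: (∅, ∅, ∅)]⟩
t=19: ⟨S=[clo(λx. (x x), ∅) :: clo(λx. (x x), ∅)]; E={x↦clo(λx. (x x), ∅)}; C=[AP]; D=[(∅, {x↦clo(λx. (x x), ∅)}, ∅) :: (∅, {x↦clo(λx. (x x), ∅)}, ∅) :: (∅, {x↦clo(λx. (x x), ∅)}, ∅) :: (∅, ∅, ∅)]⟩
t=20: ⟨S=∅; E={x↦clo(λx. (x x), ∅)}; C=[(x x)]; D=[(∅, {x↦clo(λx. (x x), ∅)}, ∅) :: (∅, {x↦clo(λx. (x x), ∅)}, ∅) :: (∅, {x↦clo(λx. (x x), ∅)}, ∅) :: (∅, {x↦clo(λx. (x x), ∅)}, ∅) :: (∅, ∅, ∅)]⟩
→ 20 transitions taken and the configuration is still not final: no result within 20 steps

Answer: DIVERGES (no final state within 20 steps)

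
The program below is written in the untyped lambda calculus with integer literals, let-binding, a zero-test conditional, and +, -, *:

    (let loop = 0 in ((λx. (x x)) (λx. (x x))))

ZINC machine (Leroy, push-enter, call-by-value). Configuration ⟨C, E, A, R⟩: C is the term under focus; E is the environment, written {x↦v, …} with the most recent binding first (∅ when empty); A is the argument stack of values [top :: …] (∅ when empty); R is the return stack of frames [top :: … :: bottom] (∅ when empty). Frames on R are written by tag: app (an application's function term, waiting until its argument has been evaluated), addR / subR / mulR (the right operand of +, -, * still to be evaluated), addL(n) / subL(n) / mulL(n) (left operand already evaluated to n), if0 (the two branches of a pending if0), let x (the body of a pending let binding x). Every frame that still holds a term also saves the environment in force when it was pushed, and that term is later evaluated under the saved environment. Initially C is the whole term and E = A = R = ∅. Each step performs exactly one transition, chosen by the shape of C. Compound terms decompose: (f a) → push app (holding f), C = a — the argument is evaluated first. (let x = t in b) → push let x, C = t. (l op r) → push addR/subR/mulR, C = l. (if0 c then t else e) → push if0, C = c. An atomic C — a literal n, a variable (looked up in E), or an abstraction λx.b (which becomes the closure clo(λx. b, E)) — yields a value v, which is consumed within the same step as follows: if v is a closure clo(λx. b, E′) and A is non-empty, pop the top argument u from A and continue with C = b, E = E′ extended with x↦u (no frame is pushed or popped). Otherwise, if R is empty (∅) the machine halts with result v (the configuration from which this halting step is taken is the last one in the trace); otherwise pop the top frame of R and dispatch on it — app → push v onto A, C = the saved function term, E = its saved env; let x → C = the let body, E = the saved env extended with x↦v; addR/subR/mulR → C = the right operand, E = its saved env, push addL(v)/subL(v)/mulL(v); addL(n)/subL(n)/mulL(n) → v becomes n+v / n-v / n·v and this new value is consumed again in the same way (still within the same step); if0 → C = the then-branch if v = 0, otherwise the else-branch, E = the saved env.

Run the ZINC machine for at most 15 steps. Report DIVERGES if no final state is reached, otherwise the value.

Answer: DIVERGES (no final state within 15 steps)

Derivation:
step 0: ⟨C=(let loop = 0 in ((λx. (x x)) (λx. (x x)))); E=∅; A=∅; R=∅⟩
step 1: ⟨C=0; E=∅; A=∅; R=[let loop]⟩
step 2: ⟨C=((λx. (x x)) (λx. (x x))); E={loop↦0}; A=∅; R=∅⟩
step 3: ⟨C=(λx. (x x)); E={loop↦0}; A=∅; R=[app]⟩
step 4: ⟨C=(λx. (x x)); E={loop↦0}; A=[clo(λx. (x x), {loop↦0})]; R=∅⟩
step 5: ⟨C=(x x); E={x↦clo(λx. (x x), {loop↦0}), loop↦0}; A=∅; R=∅⟩
step 6: ⟨C=x; E={x↦clo(λx. (x x), {loop↦0}), loop↦0}; A=∅; R=[app]⟩
step 7: ⟨C=x; E={x↦clo(λx. (x x), {loop↦0}), loop↦0}; A=[clo(λx. (x x), {loop↦0})]; R=∅⟩
… configuration repeats with period 3 (steps 5–7 recur indefinitely) …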